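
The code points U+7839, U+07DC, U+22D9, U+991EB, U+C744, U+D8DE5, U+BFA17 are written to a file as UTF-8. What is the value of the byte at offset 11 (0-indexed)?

U+7839 → 3-byte form E7 A0 B9 at offsets 0–2.
U+07DC → 2-byte form DF 9C at offsets 3–4.
U+22D9 → 3-byte form E2 8B 99 at offsets 5–7.
U+991EB → 4-byte form F2 99 87 AB at offsets 8–11.
Offset 11 falls in char 4's range; it's byte 4 of F2 99 87 AB = 0xAB.

0xAB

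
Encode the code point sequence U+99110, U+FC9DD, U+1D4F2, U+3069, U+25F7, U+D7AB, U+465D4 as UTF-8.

F2 99 84 90 F3 BC A7 9D F0 9D 93 B2 E3 81 A9 E2 97 B7 ED 9E AB F1 86 97 94

U+99110: 4-byte form → F2 99 84 90.
U+FC9DD: 4-byte form → F3 BC A7 9D.
U+1D4F2: 4-byte form → F0 9D 93 B2.
U+3069: 3-byte form → E3 81 A9.
U+25F7: 3-byte form → E2 97 B7.
U+D7AB: 3-byte form → ED 9E AB.
U+465D4: 4-byte form → F1 86 97 94.
Concatenated (25 bytes): F2 99 84 90 F3 BC A7 9D F0 9D 93 B2 E3 81 A9 E2 97 B7 ED 9E AB F1 86 97 94.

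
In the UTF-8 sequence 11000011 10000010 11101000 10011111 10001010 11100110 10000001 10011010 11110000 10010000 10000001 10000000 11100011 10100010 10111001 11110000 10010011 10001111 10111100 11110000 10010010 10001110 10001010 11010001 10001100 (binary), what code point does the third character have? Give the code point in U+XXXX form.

U+605A

Offset 0: leading byte 0xC3 = 11000011 → 2-byte char #1 = C3 82.
Offset 2: leading byte 0xE8 = 11101000 → 3-byte char #2 = E8 9F 8A.
Offset 5: leading byte 0xE6 = 11100110 → 3-byte char #3 = E6 81 9A.
Leading byte 0xE6 = 11100110 matches 1110xxxx → 3-byte sequence.
Byte 1: 0xE6 = 11100110, payload 0110 (4 bits).
Byte 2: 0x81 = 10000001 (10xxxxxx ✓), payload 000001.
Byte 3: 0x9A = 10011010 (10xxxxxx ✓), payload 011010.
Concatenate: 0110000001011010 = 0x605A (16 bits → U+605A).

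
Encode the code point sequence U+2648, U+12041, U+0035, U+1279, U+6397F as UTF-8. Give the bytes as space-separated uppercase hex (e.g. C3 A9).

U+2648: 3-byte form → E2 99 88.
U+12041: 4-byte form → F0 92 81 81.
U+0035: 1-byte form → 35.
U+1279: 3-byte form → E1 89 B9.
U+6397F: 4-byte form → F1 A3 A5 BF.
Concatenated (15 bytes): E2 99 88 F0 92 81 81 35 E1 89 B9 F1 A3 A5 BF.

E2 99 88 F0 92 81 81 35 E1 89 B9 F1 A3 A5 BF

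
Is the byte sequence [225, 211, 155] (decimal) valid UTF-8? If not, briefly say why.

invalid (non-continuation byte where continuation expected)

Leading byte 0xE1 = 11100001 → 3-byte form.
Byte 2 is 0xD3 = 11010011, which is not 10xxxxxx — expected a continuation byte.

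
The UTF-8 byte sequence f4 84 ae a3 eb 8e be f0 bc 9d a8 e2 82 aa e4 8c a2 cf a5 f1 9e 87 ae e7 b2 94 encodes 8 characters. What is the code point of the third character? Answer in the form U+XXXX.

U+3C768

Offset 0: leading byte 0xF4 = 11110100 → 4-byte char #1 = F4 84 AE A3.
Offset 4: leading byte 0xEB = 11101011 → 3-byte char #2 = EB 8E BE.
Offset 7: leading byte 0xF0 = 11110000 → 4-byte char #3 = F0 BC 9D A8.
Leading byte 0xF0 = 11110000 matches 11110xxx → 4-byte sequence.
Byte 1: 0xF0 = 11110000, payload 000 (3 bits).
Byte 2: 0xBC = 10111100 (10xxxxxx ✓), payload 111100.
Byte 3: 0x9D = 10011101 (10xxxxxx ✓), payload 011101.
Byte 4: 0xA8 = 10101000 (10xxxxxx ✓), payload 101000.
Concatenate: 000111100011101101000 = 0x3C768 (21 bits → U+3C768).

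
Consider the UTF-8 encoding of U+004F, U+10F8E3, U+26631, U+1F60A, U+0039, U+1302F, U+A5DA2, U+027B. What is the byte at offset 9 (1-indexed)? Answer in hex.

1-indexed offset 9 is 0-indexed offset 8.
U+004F → 1-byte form 4F at offsets 0–0.
U+10F8E3 → 4-byte form F4 8F A3 A3 at offsets 1–4.
U+26631 → 4-byte form F0 A6 98 B1 at offsets 5–8.
Offset 8 falls in char 3's range; it's byte 4 of F0 A6 98 B1 = 0xB1.

0xB1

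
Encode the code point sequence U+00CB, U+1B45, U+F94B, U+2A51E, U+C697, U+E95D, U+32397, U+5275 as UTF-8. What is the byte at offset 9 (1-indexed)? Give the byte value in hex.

0xF0

1-indexed offset 9 is 0-indexed offset 8.
U+00CB → 2-byte form C3 8B at offsets 0–1.
U+1B45 → 3-byte form E1 AD 85 at offsets 2–4.
U+F94B → 3-byte form EF A5 8B at offsets 5–7.
U+2A51E → 4-byte form F0 AA 94 9E at offsets 8–11.
Offset 8 falls in char 4's range; it's byte 1 of F0 AA 94 9E = 0xF0.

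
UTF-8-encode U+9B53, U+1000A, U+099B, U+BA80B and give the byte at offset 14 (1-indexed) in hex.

0x8B

1-indexed offset 14 is 0-indexed offset 13.
U+9B53 → 3-byte form E9 AD 93 at offsets 0–2.
U+1000A → 4-byte form F0 90 80 8A at offsets 3–6.
U+099B → 3-byte form E0 A6 9B at offsets 7–9.
U+BA80B → 4-byte form F2 BA A0 8B at offsets 10–13.
Offset 13 falls in char 4's range; it's byte 4 of F2 BA A0 8B = 0x8B.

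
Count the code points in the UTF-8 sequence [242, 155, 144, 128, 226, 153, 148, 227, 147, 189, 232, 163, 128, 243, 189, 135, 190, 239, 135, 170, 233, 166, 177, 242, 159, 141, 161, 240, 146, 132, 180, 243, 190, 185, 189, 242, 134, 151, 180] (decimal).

11

Byte at offset 0: 0xF2 = 11110010 → 4-byte char (#1). Advance 4.
Byte at offset 4: 0xE2 = 11100010 → 3-byte char (#2). Advance 3.
Byte at offset 7: 0xE3 = 11100011 → 3-byte char (#3). Advance 3.
Byte at offset 10: 0xE8 = 11101000 → 3-byte char (#4). Advance 3.
Byte at offset 13: 0xF3 = 11110011 → 4-byte char (#5). Advance 4.
Byte at offset 17: 0xEF = 11101111 → 3-byte char (#6). Advance 3.
Byte at offset 20: 0xE9 = 11101001 → 3-byte char (#7). Advance 3.
Byte at offset 23: 0xF2 = 11110010 → 4-byte char (#8). Advance 4.
Byte at offset 27: 0xF0 = 11110000 → 4-byte char (#9). Advance 4.
Byte at offset 31: 0xF3 = 11110011 → 4-byte char (#10). Advance 4.
Byte at offset 35: 0xF2 = 11110010 → 4-byte char (#11). Advance 4.
Reached end at offset 39 after 11 code points.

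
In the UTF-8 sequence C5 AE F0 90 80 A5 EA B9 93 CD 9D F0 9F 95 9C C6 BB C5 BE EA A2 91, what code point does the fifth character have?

U+1F55C

Offset 0: leading byte 0xC5 = 11000101 → 2-byte char #1 = C5 AE.
Offset 2: leading byte 0xF0 = 11110000 → 4-byte char #2 = F0 90 80 A5.
Offset 6: leading byte 0xEA = 11101010 → 3-byte char #3 = EA B9 93.
Offset 9: leading byte 0xCD = 11001101 → 2-byte char #4 = CD 9D.
Offset 11: leading byte 0xF0 = 11110000 → 4-byte char #5 = F0 9F 95 9C.
Leading byte 0xF0 = 11110000 matches 11110xxx → 4-byte sequence.
Byte 1: 0xF0 = 11110000, payload 000 (3 bits).
Byte 2: 0x9F = 10011111 (10xxxxxx ✓), payload 011111.
Byte 3: 0x95 = 10010101 (10xxxxxx ✓), payload 010101.
Byte 4: 0x9C = 10011100 (10xxxxxx ✓), payload 011100.
Concatenate: 000011111010101011100 = 0x1F55C (21 bits → U+1F55C).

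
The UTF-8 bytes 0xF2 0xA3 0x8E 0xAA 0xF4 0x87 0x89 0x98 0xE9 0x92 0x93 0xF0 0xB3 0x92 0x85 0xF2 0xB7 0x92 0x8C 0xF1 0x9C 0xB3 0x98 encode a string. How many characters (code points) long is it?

6

Byte at offset 0: 0xF2 = 11110010 → 4-byte char (#1). Advance 4.
Byte at offset 4: 0xF4 = 11110100 → 4-byte char (#2). Advance 4.
Byte at offset 8: 0xE9 = 11101001 → 3-byte char (#3). Advance 3.
Byte at offset 11: 0xF0 = 11110000 → 4-byte char (#4). Advance 4.
Byte at offset 15: 0xF2 = 11110010 → 4-byte char (#5). Advance 4.
Byte at offset 19: 0xF1 = 11110001 → 4-byte char (#6). Advance 4.
Reached end at offset 23 after 6 code points.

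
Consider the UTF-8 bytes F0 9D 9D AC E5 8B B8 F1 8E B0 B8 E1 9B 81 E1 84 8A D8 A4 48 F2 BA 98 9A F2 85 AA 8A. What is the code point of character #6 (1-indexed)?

U+0624

Offset 0: leading byte 0xF0 = 11110000 → 4-byte char #1 = F0 9D 9D AC.
Offset 4: leading byte 0xE5 = 11100101 → 3-byte char #2 = E5 8B B8.
Offset 7: leading byte 0xF1 = 11110001 → 4-byte char #3 = F1 8E B0 B8.
Offset 11: leading byte 0xE1 = 11100001 → 3-byte char #4 = E1 9B 81.
Offset 14: leading byte 0xE1 = 11100001 → 3-byte char #5 = E1 84 8A.
Offset 17: leading byte 0xD8 = 11011000 → 2-byte char #6 = D8 A4.
Leading byte 0xD8 = 11011000 matches 110xxxxx → 2-byte sequence.
Byte 1: 0xD8 = 11011000, payload 11000 (5 bits).
Byte 2: 0xA4 = 10100100 (10xxxxxx ✓), payload 100100.
Concatenate: 11000100100 = 0x624 (11 bits → U+0624).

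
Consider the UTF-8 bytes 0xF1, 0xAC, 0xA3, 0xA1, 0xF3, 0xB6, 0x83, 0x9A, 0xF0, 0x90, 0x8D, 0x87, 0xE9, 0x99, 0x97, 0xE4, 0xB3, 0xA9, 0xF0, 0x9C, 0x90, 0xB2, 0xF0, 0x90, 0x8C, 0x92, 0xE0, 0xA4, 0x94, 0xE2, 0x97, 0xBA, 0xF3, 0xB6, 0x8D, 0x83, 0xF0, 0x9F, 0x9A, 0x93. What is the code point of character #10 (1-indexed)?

U+F6343

Offset 0: leading byte 0xF1 = 11110001 → 4-byte char #1 = F1 AC A3 A1.
Offset 4: leading byte 0xF3 = 11110011 → 4-byte char #2 = F3 B6 83 9A.
Offset 8: leading byte 0xF0 = 11110000 → 4-byte char #3 = F0 90 8D 87.
Offset 12: leading byte 0xE9 = 11101001 → 3-byte char #4 = E9 99 97.
Offset 15: leading byte 0xE4 = 11100100 → 3-byte char #5 = E4 B3 A9.
Offset 18: leading byte 0xF0 = 11110000 → 4-byte char #6 = F0 9C 90 B2.
Offset 22: leading byte 0xF0 = 11110000 → 4-byte char #7 = F0 90 8C 92.
Offset 26: leading byte 0xE0 = 11100000 → 3-byte char #8 = E0 A4 94.
Offset 29: leading byte 0xE2 = 11100010 → 3-byte char #9 = E2 97 BA.
Offset 32: leading byte 0xF3 = 11110011 → 4-byte char #10 = F3 B6 8D 83.
Leading byte 0xF3 = 11110011 matches 11110xxx → 4-byte sequence.
Byte 1: 0xF3 = 11110011, payload 011 (3 bits).
Byte 2: 0xB6 = 10110110 (10xxxxxx ✓), payload 110110.
Byte 3: 0x8D = 10001101 (10xxxxxx ✓), payload 001101.
Byte 4: 0x83 = 10000011 (10xxxxxx ✓), payload 000011.
Concatenate: 011110110001101000011 = 0xF6343 (21 bits → U+F6343).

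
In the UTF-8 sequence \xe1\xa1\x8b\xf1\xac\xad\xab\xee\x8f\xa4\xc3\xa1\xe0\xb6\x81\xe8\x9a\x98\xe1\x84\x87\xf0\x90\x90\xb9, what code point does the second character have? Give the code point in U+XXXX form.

U+6CB6B

Offset 0: leading byte 0xE1 = 11100001 → 3-byte char #1 = E1 A1 8B.
Offset 3: leading byte 0xF1 = 11110001 → 4-byte char #2 = F1 AC AD AB.
Leading byte 0xF1 = 11110001 matches 11110xxx → 4-byte sequence.
Byte 1: 0xF1 = 11110001, payload 001 (3 bits).
Byte 2: 0xAC = 10101100 (10xxxxxx ✓), payload 101100.
Byte 3: 0xAD = 10101101 (10xxxxxx ✓), payload 101101.
Byte 4: 0xAB = 10101011 (10xxxxxx ✓), payload 101011.
Concatenate: 001101100101101101011 = 0x6CB6B (21 bits → U+6CB6B).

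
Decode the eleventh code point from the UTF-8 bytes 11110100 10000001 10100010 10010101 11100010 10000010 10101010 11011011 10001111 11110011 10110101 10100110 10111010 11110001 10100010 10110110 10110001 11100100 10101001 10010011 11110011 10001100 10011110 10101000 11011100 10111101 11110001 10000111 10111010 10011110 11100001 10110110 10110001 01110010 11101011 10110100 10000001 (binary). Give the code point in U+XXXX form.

U+0072

Offset 0: leading byte 0xF4 = 11110100 → 4-byte char #1 = F4 81 A2 95.
Offset 4: leading byte 0xE2 = 11100010 → 3-byte char #2 = E2 82 AA.
Offset 7: leading byte 0xDB = 11011011 → 2-byte char #3 = DB 8F.
Offset 9: leading byte 0xF3 = 11110011 → 4-byte char #4 = F3 B5 A6 BA.
Offset 13: leading byte 0xF1 = 11110001 → 4-byte char #5 = F1 A2 B6 B1.
Offset 17: leading byte 0xE4 = 11100100 → 3-byte char #6 = E4 A9 93.
Offset 20: leading byte 0xF3 = 11110011 → 4-byte char #7 = F3 8C 9E A8.
Offset 24: leading byte 0xDC = 11011100 → 2-byte char #8 = DC BD.
Offset 26: leading byte 0xF1 = 11110001 → 4-byte char #9 = F1 87 BA 9E.
Offset 30: leading byte 0xE1 = 11100001 → 3-byte char #10 = E1 B6 B1.
Offset 33: leading byte 0x72 = 01110010 → 1-byte char #11 = 72.
Leading byte 0x72 = 01110010 matches 0xxxxxxx → 1-byte sequence.
Byte 1: 0x72 = 01110010, payload 1110010 (7 bits).
Concatenate: 1110010 = 0x72 (7 bits → U+0072).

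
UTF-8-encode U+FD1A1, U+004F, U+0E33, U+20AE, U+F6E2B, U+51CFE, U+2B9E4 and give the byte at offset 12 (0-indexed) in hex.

U+FD1A1 → 4-byte form F3 BD 86 A1 at offsets 0–3.
U+004F → 1-byte form 4F at offsets 4–4.
U+0E33 → 3-byte form E0 B8 B3 at offsets 5–7.
U+20AE → 3-byte form E2 82 AE at offsets 8–10.
U+F6E2B → 4-byte form F3 B6 B8 AB at offsets 11–14.
Offset 12 falls in char 5's range; it's byte 2 of F3 B6 B8 AB = 0xB6.

0xB6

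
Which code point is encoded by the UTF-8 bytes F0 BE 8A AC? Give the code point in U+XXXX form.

U+3E2AC

Leading byte 0xF0 = 11110000 matches 11110xxx → 4-byte sequence.
Byte 1: 0xF0 = 11110000, payload 000 (3 bits).
Byte 2: 0xBE = 10111110 (10xxxxxx ✓), payload 111110.
Byte 3: 0x8A = 10001010 (10xxxxxx ✓), payload 001010.
Byte 4: 0xAC = 10101100 (10xxxxxx ✓), payload 101100.
Concatenate: 000111110001010101100 = 0x3E2AC (21 bits → U+3E2AC).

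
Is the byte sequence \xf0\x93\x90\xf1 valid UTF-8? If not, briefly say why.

Leading byte 0xF0 = 11110000 → 4-byte form.
Byte 4 is 0xF1 = 11110001, which is not 10xxxxxx — expected a continuation byte.

invalid (non-continuation byte where continuation expected)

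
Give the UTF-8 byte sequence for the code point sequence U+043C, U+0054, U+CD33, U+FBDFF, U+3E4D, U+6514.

U+043C: 2-byte form → D0 BC.
U+0054: 1-byte form → 54.
U+CD33: 3-byte form → EC B4 B3.
U+FBDFF: 4-byte form → F3 BB B7 BF.
U+3E4D: 3-byte form → E3 B9 8D.
U+6514: 3-byte form → E6 94 94.
Concatenated (16 bytes): D0 BC 54 EC B4 B3 F3 BB B7 BF E3 B9 8D E6 94 94.

D0 BC 54 EC B4 B3 F3 BB B7 BF E3 B9 8D E6 94 94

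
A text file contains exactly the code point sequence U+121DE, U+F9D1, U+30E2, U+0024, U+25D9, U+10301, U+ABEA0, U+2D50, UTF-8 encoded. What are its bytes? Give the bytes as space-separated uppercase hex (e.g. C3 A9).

F0 92 87 9E EF A7 91 E3 83 A2 24 E2 97 99 F0 90 8C 81 F2 AB BA A0 E2 B5 90

U+121DE: 4-byte form → F0 92 87 9E.
U+F9D1: 3-byte form → EF A7 91.
U+30E2: 3-byte form → E3 83 A2.
U+0024: 1-byte form → 24.
U+25D9: 3-byte form → E2 97 99.
U+10301: 4-byte form → F0 90 8C 81.
U+ABEA0: 4-byte form → F2 AB BA A0.
U+2D50: 3-byte form → E2 B5 90.
Concatenated (25 bytes): F0 92 87 9E EF A7 91 E3 83 A2 24 E2 97 99 F0 90 8C 81 F2 AB BA A0 E2 B5 90.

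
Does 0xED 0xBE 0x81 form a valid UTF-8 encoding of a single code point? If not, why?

invalid (encodes a surrogate (U+D800–U+DFFF))

Structurally a 3-byte sequence; payload = 0xDF81.
But 0xDF81 is in U+D800–U+DFFF, the surrogate range. Surrogates are not Unicode scalar values and are forbidden in UTF-8.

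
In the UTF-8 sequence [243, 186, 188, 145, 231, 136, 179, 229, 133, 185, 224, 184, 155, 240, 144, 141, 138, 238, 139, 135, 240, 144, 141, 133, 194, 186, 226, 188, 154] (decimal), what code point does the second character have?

Offset 0: leading byte 0xF3 = 11110011 → 4-byte char #1 = F3 BA BC 91.
Offset 4: leading byte 0xE7 = 11100111 → 3-byte char #2 = E7 88 B3.
Leading byte 0xE7 = 11100111 matches 1110xxxx → 3-byte sequence.
Byte 1: 0xE7 = 11100111, payload 0111 (4 bits).
Byte 2: 0x88 = 10001000 (10xxxxxx ✓), payload 001000.
Byte 3: 0xB3 = 10110011 (10xxxxxx ✓), payload 110011.
Concatenate: 0111001000110011 = 0x7233 (16 bits → U+7233).

U+7233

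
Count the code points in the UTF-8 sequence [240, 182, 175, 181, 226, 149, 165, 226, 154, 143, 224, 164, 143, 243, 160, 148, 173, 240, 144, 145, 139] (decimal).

Byte at offset 0: 0xF0 = 11110000 → 4-byte char (#1). Advance 4.
Byte at offset 4: 0xE2 = 11100010 → 3-byte char (#2). Advance 3.
Byte at offset 7: 0xE2 = 11100010 → 3-byte char (#3). Advance 3.
Byte at offset 10: 0xE0 = 11100000 → 3-byte char (#4). Advance 3.
Byte at offset 13: 0xF3 = 11110011 → 4-byte char (#5). Advance 4.
Byte at offset 17: 0xF0 = 11110000 → 4-byte char (#6). Advance 4.
Reached end at offset 21 after 6 code points.

6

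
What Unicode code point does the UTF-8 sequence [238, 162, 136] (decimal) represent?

U+E888

Leading byte 0xEE = 11101110 matches 1110xxxx → 3-byte sequence.
Byte 1: 0xEE = 11101110, payload 1110 (4 bits).
Byte 2: 0xA2 = 10100010 (10xxxxxx ✓), payload 100010.
Byte 3: 0x88 = 10001000 (10xxxxxx ✓), payload 001000.
Concatenate: 1110100010001000 = 0xE888 (16 bits → U+E888).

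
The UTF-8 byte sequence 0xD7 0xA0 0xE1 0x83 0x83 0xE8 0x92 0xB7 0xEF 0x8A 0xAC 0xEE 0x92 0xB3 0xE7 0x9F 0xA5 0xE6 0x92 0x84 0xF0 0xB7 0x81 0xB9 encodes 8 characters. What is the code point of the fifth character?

U+E4B3

Offset 0: leading byte 0xD7 = 11010111 → 2-byte char #1 = D7 A0.
Offset 2: leading byte 0xE1 = 11100001 → 3-byte char #2 = E1 83 83.
Offset 5: leading byte 0xE8 = 11101000 → 3-byte char #3 = E8 92 B7.
Offset 8: leading byte 0xEF = 11101111 → 3-byte char #4 = EF 8A AC.
Offset 11: leading byte 0xEE = 11101110 → 3-byte char #5 = EE 92 B3.
Leading byte 0xEE = 11101110 matches 1110xxxx → 3-byte sequence.
Byte 1: 0xEE = 11101110, payload 1110 (4 bits).
Byte 2: 0x92 = 10010010 (10xxxxxx ✓), payload 010010.
Byte 3: 0xB3 = 10110011 (10xxxxxx ✓), payload 110011.
Concatenate: 1110010010110011 = 0xE4B3 (16 bits → U+E4B3).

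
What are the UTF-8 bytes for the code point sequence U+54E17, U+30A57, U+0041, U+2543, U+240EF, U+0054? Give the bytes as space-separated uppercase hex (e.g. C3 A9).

U+54E17: 4-byte form → F1 94 B8 97.
U+30A57: 4-byte form → F0 B0 A9 97.
U+0041: 1-byte form → 41.
U+2543: 3-byte form → E2 95 83.
U+240EF: 4-byte form → F0 A4 83 AF.
U+0054: 1-byte form → 54.
Concatenated (17 bytes): F1 94 B8 97 F0 B0 A9 97 41 E2 95 83 F0 A4 83 AF 54.

F1 94 B8 97 F0 B0 A9 97 41 E2 95 83 F0 A4 83 AF 54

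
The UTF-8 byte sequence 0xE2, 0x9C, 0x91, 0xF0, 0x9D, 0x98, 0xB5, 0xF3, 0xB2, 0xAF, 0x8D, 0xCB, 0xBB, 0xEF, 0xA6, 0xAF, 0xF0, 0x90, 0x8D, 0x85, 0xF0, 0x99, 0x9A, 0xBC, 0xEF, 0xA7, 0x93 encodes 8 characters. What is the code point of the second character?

Offset 0: leading byte 0xE2 = 11100010 → 3-byte char #1 = E2 9C 91.
Offset 3: leading byte 0xF0 = 11110000 → 4-byte char #2 = F0 9D 98 B5.
Leading byte 0xF0 = 11110000 matches 11110xxx → 4-byte sequence.
Byte 1: 0xF0 = 11110000, payload 000 (3 bits).
Byte 2: 0x9D = 10011101 (10xxxxxx ✓), payload 011101.
Byte 3: 0x98 = 10011000 (10xxxxxx ✓), payload 011000.
Byte 4: 0xB5 = 10110101 (10xxxxxx ✓), payload 110101.
Concatenate: 000011101011000110101 = 0x1D635 (21 bits → U+1D635).

U+1D635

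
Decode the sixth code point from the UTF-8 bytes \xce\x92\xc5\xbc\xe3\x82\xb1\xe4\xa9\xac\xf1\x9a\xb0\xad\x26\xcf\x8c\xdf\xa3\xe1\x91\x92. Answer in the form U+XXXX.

U+0026

Offset 0: leading byte 0xCE = 11001110 → 2-byte char #1 = CE 92.
Offset 2: leading byte 0xC5 = 11000101 → 2-byte char #2 = C5 BC.
Offset 4: leading byte 0xE3 = 11100011 → 3-byte char #3 = E3 82 B1.
Offset 7: leading byte 0xE4 = 11100100 → 3-byte char #4 = E4 A9 AC.
Offset 10: leading byte 0xF1 = 11110001 → 4-byte char #5 = F1 9A B0 AD.
Offset 14: leading byte 0x26 = 00100110 → 1-byte char #6 = 26.
Leading byte 0x26 = 00100110 matches 0xxxxxxx → 1-byte sequence.
Byte 1: 0x26 = 00100110, payload 0100110 (7 bits).
Concatenate: 0100110 = 0x26 (7 bits → U+0026).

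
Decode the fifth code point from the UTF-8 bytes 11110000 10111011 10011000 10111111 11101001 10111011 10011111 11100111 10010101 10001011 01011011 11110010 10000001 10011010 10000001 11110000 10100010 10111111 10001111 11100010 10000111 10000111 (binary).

U+81681

Offset 0: leading byte 0xF0 = 11110000 → 4-byte char #1 = F0 BB 98 BF.
Offset 4: leading byte 0xE9 = 11101001 → 3-byte char #2 = E9 BB 9F.
Offset 7: leading byte 0xE7 = 11100111 → 3-byte char #3 = E7 95 8B.
Offset 10: leading byte 0x5B = 01011011 → 1-byte char #4 = 5B.
Offset 11: leading byte 0xF2 = 11110010 → 4-byte char #5 = F2 81 9A 81.
Leading byte 0xF2 = 11110010 matches 11110xxx → 4-byte sequence.
Byte 1: 0xF2 = 11110010, payload 010 (3 bits).
Byte 2: 0x81 = 10000001 (10xxxxxx ✓), payload 000001.
Byte 3: 0x9A = 10011010 (10xxxxxx ✓), payload 011010.
Byte 4: 0x81 = 10000001 (10xxxxxx ✓), payload 000001.
Concatenate: 010000001011010000001 = 0x81681 (21 bits → U+81681).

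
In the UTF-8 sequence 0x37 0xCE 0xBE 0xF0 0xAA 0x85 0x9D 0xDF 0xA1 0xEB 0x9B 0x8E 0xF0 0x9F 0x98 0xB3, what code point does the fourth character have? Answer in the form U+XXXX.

U+07E1

Offset 0: leading byte 0x37 = 00110111 → 1-byte char #1 = 37.
Offset 1: leading byte 0xCE = 11001110 → 2-byte char #2 = CE BE.
Offset 3: leading byte 0xF0 = 11110000 → 4-byte char #3 = F0 AA 85 9D.
Offset 7: leading byte 0xDF = 11011111 → 2-byte char #4 = DF A1.
Leading byte 0xDF = 11011111 matches 110xxxxx → 2-byte sequence.
Byte 1: 0xDF = 11011111, payload 11111 (5 bits).
Byte 2: 0xA1 = 10100001 (10xxxxxx ✓), payload 100001.
Concatenate: 11111100001 = 0x7E1 (11 bits → U+07E1).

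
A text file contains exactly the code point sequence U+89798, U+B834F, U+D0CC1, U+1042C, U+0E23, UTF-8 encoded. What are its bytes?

F2 89 9E 98 F2 B8 8D 8F F3 90 B3 81 F0 90 90 AC E0 B8 A3

U+89798: 4-byte form → F2 89 9E 98.
U+B834F: 4-byte form → F2 B8 8D 8F.
U+D0CC1: 4-byte form → F3 90 B3 81.
U+1042C: 4-byte form → F0 90 90 AC.
U+0E23: 3-byte form → E0 B8 A3.
Concatenated (19 bytes): F2 89 9E 98 F2 B8 8D 8F F3 90 B3 81 F0 90 90 AC E0 B8 A3.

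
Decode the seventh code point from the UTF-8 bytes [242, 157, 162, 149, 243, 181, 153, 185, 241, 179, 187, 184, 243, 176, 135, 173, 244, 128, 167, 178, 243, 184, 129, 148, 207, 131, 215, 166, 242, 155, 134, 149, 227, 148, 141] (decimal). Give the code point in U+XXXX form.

Offset 0: leading byte 0xF2 = 11110010 → 4-byte char #1 = F2 9D A2 95.
Offset 4: leading byte 0xF3 = 11110011 → 4-byte char #2 = F3 B5 99 B9.
Offset 8: leading byte 0xF1 = 11110001 → 4-byte char #3 = F1 B3 BB B8.
Offset 12: leading byte 0xF3 = 11110011 → 4-byte char #4 = F3 B0 87 AD.
Offset 16: leading byte 0xF4 = 11110100 → 4-byte char #5 = F4 80 A7 B2.
Offset 20: leading byte 0xF3 = 11110011 → 4-byte char #6 = F3 B8 81 94.
Offset 24: leading byte 0xCF = 11001111 → 2-byte char #7 = CF 83.
Leading byte 0xCF = 11001111 matches 110xxxxx → 2-byte sequence.
Byte 1: 0xCF = 11001111, payload 01111 (5 bits).
Byte 2: 0x83 = 10000011 (10xxxxxx ✓), payload 000011.
Concatenate: 01111000011 = 0x3C3 (11 bits → U+03C3).

U+03C3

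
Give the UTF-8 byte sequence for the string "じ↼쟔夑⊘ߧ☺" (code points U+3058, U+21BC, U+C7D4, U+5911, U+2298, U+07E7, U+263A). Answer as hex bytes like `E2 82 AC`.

E3 81 98 E2 86 BC EC 9F 94 E5 A4 91 E2 8A 98 DF A7 E2 98 BA

U+3058: 3-byte form → E3 81 98.
U+21BC: 3-byte form → E2 86 BC.
U+C7D4: 3-byte form → EC 9F 94.
U+5911: 3-byte form → E5 A4 91.
U+2298: 3-byte form → E2 8A 98.
U+07E7: 2-byte form → DF A7.
U+263A: 3-byte form → E2 98 BA.
Concatenated (20 bytes): E3 81 98 E2 86 BC EC 9F 94 E5 A4 91 E2 8A 98 DF A7 E2 98 BA.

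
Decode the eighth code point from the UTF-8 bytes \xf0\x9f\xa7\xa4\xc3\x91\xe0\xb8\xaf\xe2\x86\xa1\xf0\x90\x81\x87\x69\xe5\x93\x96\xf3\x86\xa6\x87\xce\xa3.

Offset 0: leading byte 0xF0 = 11110000 → 4-byte char #1 = F0 9F A7 A4.
Offset 4: leading byte 0xC3 = 11000011 → 2-byte char #2 = C3 91.
Offset 6: leading byte 0xE0 = 11100000 → 3-byte char #3 = E0 B8 AF.
Offset 9: leading byte 0xE2 = 11100010 → 3-byte char #4 = E2 86 A1.
Offset 12: leading byte 0xF0 = 11110000 → 4-byte char #5 = F0 90 81 87.
Offset 16: leading byte 0x69 = 01101001 → 1-byte char #6 = 69.
Offset 17: leading byte 0xE5 = 11100101 → 3-byte char #7 = E5 93 96.
Offset 20: leading byte 0xF3 = 11110011 → 4-byte char #8 = F3 86 A6 87.
Leading byte 0xF3 = 11110011 matches 11110xxx → 4-byte sequence.
Byte 1: 0xF3 = 11110011, payload 011 (3 bits).
Byte 2: 0x86 = 10000110 (10xxxxxx ✓), payload 000110.
Byte 3: 0xA6 = 10100110 (10xxxxxx ✓), payload 100110.
Byte 4: 0x87 = 10000111 (10xxxxxx ✓), payload 000111.
Concatenate: 011000110100110000111 = 0xC6987 (21 bits → U+C6987).

U+C6987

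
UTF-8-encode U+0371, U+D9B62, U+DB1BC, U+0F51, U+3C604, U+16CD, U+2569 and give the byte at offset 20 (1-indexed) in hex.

0x8D

1-indexed offset 20 is 0-indexed offset 19.
U+0371 → 2-byte form CD B1 at offsets 0–1.
U+D9B62 → 4-byte form F3 99 AD A2 at offsets 2–5.
U+DB1BC → 4-byte form F3 9B 86 BC at offsets 6–9.
U+0F51 → 3-byte form E0 BD 91 at offsets 10–12.
U+3C604 → 4-byte form F0 BC 98 84 at offsets 13–16.
U+16CD → 3-byte form E1 9B 8D at offsets 17–19.
Offset 19 falls in char 6's range; it's byte 3 of E1 9B 8D = 0x8D.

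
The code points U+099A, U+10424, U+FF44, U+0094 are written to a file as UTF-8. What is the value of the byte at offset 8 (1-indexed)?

1-indexed offset 8 is 0-indexed offset 7.
U+099A → 3-byte form E0 A6 9A at offsets 0–2.
U+10424 → 4-byte form F0 90 90 A4 at offsets 3–6.
U+FF44 → 3-byte form EF BD 84 at offsets 7–9.
Offset 7 falls in char 3's range; it's byte 1 of EF BD 84 = 0xEF.

0xEF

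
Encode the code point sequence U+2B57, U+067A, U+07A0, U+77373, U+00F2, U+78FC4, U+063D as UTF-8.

U+2B57: 3-byte form → E2 AD 97.
U+067A: 2-byte form → D9 BA.
U+07A0: 2-byte form → DE A0.
U+77373: 4-byte form → F1 B7 8D B3.
U+00F2: 2-byte form → C3 B2.
U+78FC4: 4-byte form → F1 B8 BF 84.
U+063D: 2-byte form → D8 BD.
Concatenated (19 bytes): E2 AD 97 D9 BA DE A0 F1 B7 8D B3 C3 B2 F1 B8 BF 84 D8 BD.

E2 AD 97 D9 BA DE A0 F1 B7 8D B3 C3 B2 F1 B8 BF 84 D8 BD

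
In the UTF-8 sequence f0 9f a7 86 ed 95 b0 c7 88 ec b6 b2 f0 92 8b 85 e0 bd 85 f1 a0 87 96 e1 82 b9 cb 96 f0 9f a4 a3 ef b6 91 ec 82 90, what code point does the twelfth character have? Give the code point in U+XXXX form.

U+C090

Offset 0: leading byte 0xF0 = 11110000 → 4-byte char #1 = F0 9F A7 86.
Offset 4: leading byte 0xED = 11101101 → 3-byte char #2 = ED 95 B0.
Offset 7: leading byte 0xC7 = 11000111 → 2-byte char #3 = C7 88.
Offset 9: leading byte 0xEC = 11101100 → 3-byte char #4 = EC B6 B2.
Offset 12: leading byte 0xF0 = 11110000 → 4-byte char #5 = F0 92 8B 85.
Offset 16: leading byte 0xE0 = 11100000 → 3-byte char #6 = E0 BD 85.
Offset 19: leading byte 0xF1 = 11110001 → 4-byte char #7 = F1 A0 87 96.
Offset 23: leading byte 0xE1 = 11100001 → 3-byte char #8 = E1 82 B9.
Offset 26: leading byte 0xCB = 11001011 → 2-byte char #9 = CB 96.
Offset 28: leading byte 0xF0 = 11110000 → 4-byte char #10 = F0 9F A4 A3.
Offset 32: leading byte 0xEF = 11101111 → 3-byte char #11 = EF B6 91.
Offset 35: leading byte 0xEC = 11101100 → 3-byte char #12 = EC 82 90.
Leading byte 0xEC = 11101100 matches 1110xxxx → 3-byte sequence.
Byte 1: 0xEC = 11101100, payload 1100 (4 bits).
Byte 2: 0x82 = 10000010 (10xxxxxx ✓), payload 000010.
Byte 3: 0x90 = 10010000 (10xxxxxx ✓), payload 010000.
Concatenate: 1100000010010000 = 0xC090 (16 bits → U+C090).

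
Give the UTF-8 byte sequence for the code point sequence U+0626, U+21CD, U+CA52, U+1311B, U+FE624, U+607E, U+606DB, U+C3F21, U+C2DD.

U+0626: 2-byte form → D8 A6.
U+21CD: 3-byte form → E2 87 8D.
U+CA52: 3-byte form → EC A9 92.
U+1311B: 4-byte form → F0 93 84 9B.
U+FE624: 4-byte form → F3 BE 98 A4.
U+607E: 3-byte form → E6 81 BE.
U+606DB: 4-byte form → F1 A0 9B 9B.
U+C3F21: 4-byte form → F3 83 BC A1.
U+C2DD: 3-byte form → EC 8B 9D.
Concatenated (30 bytes): D8 A6 E2 87 8D EC A9 92 F0 93 84 9B F3 BE 98 A4 E6 81 BE F1 A0 9B 9B F3 83 BC A1 EC 8B 9D.

D8 A6 E2 87 8D EC A9 92 F0 93 84 9B F3 BE 98 A4 E6 81 BE F1 A0 9B 9B F3 83 BC A1 EC 8B 9D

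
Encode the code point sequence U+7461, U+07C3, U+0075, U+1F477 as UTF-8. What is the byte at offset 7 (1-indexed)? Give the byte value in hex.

1-indexed offset 7 is 0-indexed offset 6.
U+7461 → 3-byte form E7 91 A1 at offsets 0–2.
U+07C3 → 2-byte form DF 83 at offsets 3–4.
U+0075 → 1-byte form 75 at offsets 5–5.
U+1F477 → 4-byte form F0 9F 91 B7 at offsets 6–9.
Offset 6 falls in char 4's range; it's byte 1 of F0 9F 91 B7 = 0xF0.

0xF0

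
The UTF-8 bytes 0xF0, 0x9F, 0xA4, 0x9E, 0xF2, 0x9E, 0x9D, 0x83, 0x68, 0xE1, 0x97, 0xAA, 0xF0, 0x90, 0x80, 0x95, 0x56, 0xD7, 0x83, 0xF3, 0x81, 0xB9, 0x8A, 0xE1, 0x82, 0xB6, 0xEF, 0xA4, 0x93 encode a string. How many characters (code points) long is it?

Byte at offset 0: 0xF0 = 11110000 → 4-byte char (#1). Advance 4.
Byte at offset 4: 0xF2 = 11110010 → 4-byte char (#2). Advance 4.
Byte at offset 8: 0x68 = 01101000 → 1-byte char (#3). Advance 1.
Byte at offset 9: 0xE1 = 11100001 → 3-byte char (#4). Advance 3.
Byte at offset 12: 0xF0 = 11110000 → 4-byte char (#5). Advance 4.
Byte at offset 16: 0x56 = 01010110 → 1-byte char (#6). Advance 1.
Byte at offset 17: 0xD7 = 11010111 → 2-byte char (#7). Advance 2.
Byte at offset 19: 0xF3 = 11110011 → 4-byte char (#8). Advance 4.
Byte at offset 23: 0xE1 = 11100001 → 3-byte char (#9). Advance 3.
Byte at offset 26: 0xEF = 11101111 → 3-byte char (#10). Advance 3.
Reached end at offset 29 after 10 code points.

10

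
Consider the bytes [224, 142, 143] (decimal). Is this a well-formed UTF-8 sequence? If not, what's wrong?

invalid (overlong encoding)

Leading byte 0xE0 = 11100000 → 3-byte form.
Continuation bytes all match 10xxxxxx. Payload decodes to 0x38F.
But 0x38F < 0x800, the minimum for a 3-byte sequence — this is an overlong encoding.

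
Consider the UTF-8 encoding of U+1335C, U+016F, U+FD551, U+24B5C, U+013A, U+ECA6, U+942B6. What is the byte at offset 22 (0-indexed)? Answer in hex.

U+1335C → 4-byte form F0 93 8D 9C at offsets 0–3.
U+016F → 2-byte form C5 AF at offsets 4–5.
U+FD551 → 4-byte form F3 BD 95 91 at offsets 6–9.
U+24B5C → 4-byte form F0 A4 AD 9C at offsets 10–13.
U+013A → 2-byte form C4 BA at offsets 14–15.
U+ECA6 → 3-byte form EE B2 A6 at offsets 16–18.
U+942B6 → 4-byte form F2 94 8A B6 at offsets 19–22.
Offset 22 falls in char 7's range; it's byte 4 of F2 94 8A B6 = 0xB6.

0xB6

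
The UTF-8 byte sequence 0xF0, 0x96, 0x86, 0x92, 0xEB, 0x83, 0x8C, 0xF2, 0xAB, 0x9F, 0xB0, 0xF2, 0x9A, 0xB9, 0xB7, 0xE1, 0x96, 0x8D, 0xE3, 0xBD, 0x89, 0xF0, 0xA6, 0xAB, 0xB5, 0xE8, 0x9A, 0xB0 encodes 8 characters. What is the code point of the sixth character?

Offset 0: leading byte 0xF0 = 11110000 → 4-byte char #1 = F0 96 86 92.
Offset 4: leading byte 0xEB = 11101011 → 3-byte char #2 = EB 83 8C.
Offset 7: leading byte 0xF2 = 11110010 → 4-byte char #3 = F2 AB 9F B0.
Offset 11: leading byte 0xF2 = 11110010 → 4-byte char #4 = F2 9A B9 B7.
Offset 15: leading byte 0xE1 = 11100001 → 3-byte char #5 = E1 96 8D.
Offset 18: leading byte 0xE3 = 11100011 → 3-byte char #6 = E3 BD 89.
Leading byte 0xE3 = 11100011 matches 1110xxxx → 3-byte sequence.
Byte 1: 0xE3 = 11100011, payload 0011 (4 bits).
Byte 2: 0xBD = 10111101 (10xxxxxx ✓), payload 111101.
Byte 3: 0x89 = 10001001 (10xxxxxx ✓), payload 001001.
Concatenate: 0011111101001001 = 0x3F49 (16 bits → U+3F49).

U+3F49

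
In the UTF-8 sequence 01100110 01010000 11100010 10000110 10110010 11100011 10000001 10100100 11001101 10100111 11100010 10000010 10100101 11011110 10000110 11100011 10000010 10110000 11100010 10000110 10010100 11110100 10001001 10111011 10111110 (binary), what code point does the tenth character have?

Offset 0: leading byte 0x66 = 01100110 → 1-byte char #1 = 66.
Offset 1: leading byte 0x50 = 01010000 → 1-byte char #2 = 50.
Offset 2: leading byte 0xE2 = 11100010 → 3-byte char #3 = E2 86 B2.
Offset 5: leading byte 0xE3 = 11100011 → 3-byte char #4 = E3 81 A4.
Offset 8: leading byte 0xCD = 11001101 → 2-byte char #5 = CD A7.
Offset 10: leading byte 0xE2 = 11100010 → 3-byte char #6 = E2 82 A5.
Offset 13: leading byte 0xDE = 11011110 → 2-byte char #7 = DE 86.
Offset 15: leading byte 0xE3 = 11100011 → 3-byte char #8 = E3 82 B0.
Offset 18: leading byte 0xE2 = 11100010 → 3-byte char #9 = E2 86 94.
Offset 21: leading byte 0xF4 = 11110100 → 4-byte char #10 = F4 89 BB BE.
Leading byte 0xF4 = 11110100 matches 11110xxx → 4-byte sequence.
Byte 1: 0xF4 = 11110100, payload 100 (3 bits).
Byte 2: 0x89 = 10001001 (10xxxxxx ✓), payload 001001.
Byte 3: 0xBB = 10111011 (10xxxxxx ✓), payload 111011.
Byte 4: 0xBE = 10111110 (10xxxxxx ✓), payload 111110.
Concatenate: 100001001111011111110 = 0x109EFE (21 bits → U+109EFE).

U+109EFE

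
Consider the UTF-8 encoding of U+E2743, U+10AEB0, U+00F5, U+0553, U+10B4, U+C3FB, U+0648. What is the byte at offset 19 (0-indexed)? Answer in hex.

0x88

U+E2743 → 4-byte form F3 A2 9D 83 at offsets 0–3.
U+10AEB0 → 4-byte form F4 8A BA B0 at offsets 4–7.
U+00F5 → 2-byte form C3 B5 at offsets 8–9.
U+0553 → 2-byte form D5 93 at offsets 10–11.
U+10B4 → 3-byte form E1 82 B4 at offsets 12–14.
U+C3FB → 3-byte form EC 8F BB at offsets 15–17.
U+0648 → 2-byte form D9 88 at offsets 18–19.
Offset 19 falls in char 7's range; it's byte 2 of D9 88 = 0x88.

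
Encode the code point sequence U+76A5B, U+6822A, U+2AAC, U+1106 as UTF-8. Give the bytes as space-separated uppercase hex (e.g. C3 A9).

F1 B6 A9 9B F1 A8 88 AA E2 AA AC E1 84 86

U+76A5B: 4-byte form → F1 B6 A9 9B.
U+6822A: 4-byte form → F1 A8 88 AA.
U+2AAC: 3-byte form → E2 AA AC.
U+1106: 3-byte form → E1 84 86.
Concatenated (14 bytes): F1 B6 A9 9B F1 A8 88 AA E2 AA AC E1 84 86.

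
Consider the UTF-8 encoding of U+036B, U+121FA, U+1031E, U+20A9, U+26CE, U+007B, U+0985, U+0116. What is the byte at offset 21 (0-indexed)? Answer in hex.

0x96

U+036B → 2-byte form CD AB at offsets 0–1.
U+121FA → 4-byte form F0 92 87 BA at offsets 2–5.
U+1031E → 4-byte form F0 90 8C 9E at offsets 6–9.
U+20A9 → 3-byte form E2 82 A9 at offsets 10–12.
U+26CE → 3-byte form E2 9B 8E at offsets 13–15.
U+007B → 1-byte form 7B at offsets 16–16.
U+0985 → 3-byte form E0 A6 85 at offsets 17–19.
U+0116 → 2-byte form C4 96 at offsets 20–21.
Offset 21 falls in char 8's range; it's byte 2 of C4 96 = 0x96.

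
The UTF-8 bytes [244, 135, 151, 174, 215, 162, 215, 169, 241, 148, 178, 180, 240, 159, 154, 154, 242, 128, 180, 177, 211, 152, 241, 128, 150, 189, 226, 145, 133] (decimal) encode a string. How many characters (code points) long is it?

9

Byte at offset 0: 0xF4 = 11110100 → 4-byte char (#1). Advance 4.
Byte at offset 4: 0xD7 = 11010111 → 2-byte char (#2). Advance 2.
Byte at offset 6: 0xD7 = 11010111 → 2-byte char (#3). Advance 2.
Byte at offset 8: 0xF1 = 11110001 → 4-byte char (#4). Advance 4.
Byte at offset 12: 0xF0 = 11110000 → 4-byte char (#5). Advance 4.
Byte at offset 16: 0xF2 = 11110010 → 4-byte char (#6). Advance 4.
Byte at offset 20: 0xD3 = 11010011 → 2-byte char (#7). Advance 2.
Byte at offset 22: 0xF1 = 11110001 → 4-byte char (#8). Advance 4.
Byte at offset 26: 0xE2 = 11100010 → 3-byte char (#9). Advance 3.
Reached end at offset 29 after 9 code points.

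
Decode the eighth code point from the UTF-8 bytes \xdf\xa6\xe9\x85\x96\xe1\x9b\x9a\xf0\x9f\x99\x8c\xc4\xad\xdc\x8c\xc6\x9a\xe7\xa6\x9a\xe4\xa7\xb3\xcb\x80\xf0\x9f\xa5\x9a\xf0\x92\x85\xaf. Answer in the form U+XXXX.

Offset 0: leading byte 0xDF = 11011111 → 2-byte char #1 = DF A6.
Offset 2: leading byte 0xE9 = 11101001 → 3-byte char #2 = E9 85 96.
Offset 5: leading byte 0xE1 = 11100001 → 3-byte char #3 = E1 9B 9A.
Offset 8: leading byte 0xF0 = 11110000 → 4-byte char #4 = F0 9F 99 8C.
Offset 12: leading byte 0xC4 = 11000100 → 2-byte char #5 = C4 AD.
Offset 14: leading byte 0xDC = 11011100 → 2-byte char #6 = DC 8C.
Offset 16: leading byte 0xC6 = 11000110 → 2-byte char #7 = C6 9A.
Offset 18: leading byte 0xE7 = 11100111 → 3-byte char #8 = E7 A6 9A.
Leading byte 0xE7 = 11100111 matches 1110xxxx → 3-byte sequence.
Byte 1: 0xE7 = 11100111, payload 0111 (4 bits).
Byte 2: 0xA6 = 10100110 (10xxxxxx ✓), payload 100110.
Byte 3: 0x9A = 10011010 (10xxxxxx ✓), payload 011010.
Concatenate: 0111100110011010 = 0x799A (16 bits → U+799A).

U+799A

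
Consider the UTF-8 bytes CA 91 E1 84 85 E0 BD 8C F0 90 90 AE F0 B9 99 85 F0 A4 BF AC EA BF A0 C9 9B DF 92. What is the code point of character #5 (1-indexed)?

U+39645

Offset 0: leading byte 0xCA = 11001010 → 2-byte char #1 = CA 91.
Offset 2: leading byte 0xE1 = 11100001 → 3-byte char #2 = E1 84 85.
Offset 5: leading byte 0xE0 = 11100000 → 3-byte char #3 = E0 BD 8C.
Offset 8: leading byte 0xF0 = 11110000 → 4-byte char #4 = F0 90 90 AE.
Offset 12: leading byte 0xF0 = 11110000 → 4-byte char #5 = F0 B9 99 85.
Leading byte 0xF0 = 11110000 matches 11110xxx → 4-byte sequence.
Byte 1: 0xF0 = 11110000, payload 000 (3 bits).
Byte 2: 0xB9 = 10111001 (10xxxxxx ✓), payload 111001.
Byte 3: 0x99 = 10011001 (10xxxxxx ✓), payload 011001.
Byte 4: 0x85 = 10000101 (10xxxxxx ✓), payload 000101.
Concatenate: 000111001011001000101 = 0x39645 (21 bits → U+39645).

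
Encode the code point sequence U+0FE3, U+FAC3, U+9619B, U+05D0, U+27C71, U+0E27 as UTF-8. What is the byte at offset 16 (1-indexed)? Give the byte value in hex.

0xB1

1-indexed offset 16 is 0-indexed offset 15.
U+0FE3 → 3-byte form E0 BF A3 at offsets 0–2.
U+FAC3 → 3-byte form EF AB 83 at offsets 3–5.
U+9619B → 4-byte form F2 96 86 9B at offsets 6–9.
U+05D0 → 2-byte form D7 90 at offsets 10–11.
U+27C71 → 4-byte form F0 A7 B1 B1 at offsets 12–15.
Offset 15 falls in char 5's range; it's byte 4 of F0 A7 B1 B1 = 0xB1.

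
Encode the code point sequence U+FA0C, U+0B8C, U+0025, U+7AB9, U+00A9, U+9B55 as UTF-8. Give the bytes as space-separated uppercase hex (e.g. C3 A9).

U+FA0C: 3-byte form → EF A8 8C.
U+0B8C: 3-byte form → E0 AE 8C.
U+0025: 1-byte form → 25.
U+7AB9: 3-byte form → E7 AA B9.
U+00A9: 2-byte form → C2 A9.
U+9B55: 3-byte form → E9 AD 95.
Concatenated (15 bytes): EF A8 8C E0 AE 8C 25 E7 AA B9 C2 A9 E9 AD 95.

EF A8 8C E0 AE 8C 25 E7 AA B9 C2 A9 E9 AD 95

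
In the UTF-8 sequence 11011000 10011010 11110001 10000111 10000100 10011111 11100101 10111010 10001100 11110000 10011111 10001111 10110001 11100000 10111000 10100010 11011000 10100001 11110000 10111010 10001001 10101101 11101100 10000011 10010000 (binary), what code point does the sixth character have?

U+0621

Offset 0: leading byte 0xD8 = 11011000 → 2-byte char #1 = D8 9A.
Offset 2: leading byte 0xF1 = 11110001 → 4-byte char #2 = F1 87 84 9F.
Offset 6: leading byte 0xE5 = 11100101 → 3-byte char #3 = E5 BA 8C.
Offset 9: leading byte 0xF0 = 11110000 → 4-byte char #4 = F0 9F 8F B1.
Offset 13: leading byte 0xE0 = 11100000 → 3-byte char #5 = E0 B8 A2.
Offset 16: leading byte 0xD8 = 11011000 → 2-byte char #6 = D8 A1.
Leading byte 0xD8 = 11011000 matches 110xxxxx → 2-byte sequence.
Byte 1: 0xD8 = 11011000, payload 11000 (5 bits).
Byte 2: 0xA1 = 10100001 (10xxxxxx ✓), payload 100001.
Concatenate: 11000100001 = 0x621 (11 bits → U+0621).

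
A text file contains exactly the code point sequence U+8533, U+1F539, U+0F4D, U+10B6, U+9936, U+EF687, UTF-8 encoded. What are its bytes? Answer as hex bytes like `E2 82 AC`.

E8 94 B3 F0 9F 94 B9 E0 BD 8D E1 82 B6 E9 A4 B6 F3 AF 9A 87

U+8533: 3-byte form → E8 94 B3.
U+1F539: 4-byte form → F0 9F 94 B9.
U+0F4D: 3-byte form → E0 BD 8D.
U+10B6: 3-byte form → E1 82 B6.
U+9936: 3-byte form → E9 A4 B6.
U+EF687: 4-byte form → F3 AF 9A 87.
Concatenated (20 bytes): E8 94 B3 F0 9F 94 B9 E0 BD 8D E1 82 B6 E9 A4 B6 F3 AF 9A 87.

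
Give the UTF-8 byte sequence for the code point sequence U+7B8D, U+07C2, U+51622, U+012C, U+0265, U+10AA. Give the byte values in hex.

E7 AE 8D DF 82 F1 91 98 A2 C4 AC C9 A5 E1 82 AA

U+7B8D: 3-byte form → E7 AE 8D.
U+07C2: 2-byte form → DF 82.
U+51622: 4-byte form → F1 91 98 A2.
U+012C: 2-byte form → C4 AC.
U+0265: 2-byte form → C9 A5.
U+10AA: 3-byte form → E1 82 AA.
Concatenated (16 bytes): E7 AE 8D DF 82 F1 91 98 A2 C4 AC C9 A5 E1 82 AA.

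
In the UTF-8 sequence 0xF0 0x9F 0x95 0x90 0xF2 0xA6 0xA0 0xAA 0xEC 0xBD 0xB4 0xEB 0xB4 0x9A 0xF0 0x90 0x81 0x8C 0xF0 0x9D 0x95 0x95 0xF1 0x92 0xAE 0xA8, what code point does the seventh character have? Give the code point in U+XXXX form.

Offset 0: leading byte 0xF0 = 11110000 → 4-byte char #1 = F0 9F 95 90.
Offset 4: leading byte 0xF2 = 11110010 → 4-byte char #2 = F2 A6 A0 AA.
Offset 8: leading byte 0xEC = 11101100 → 3-byte char #3 = EC BD B4.
Offset 11: leading byte 0xEB = 11101011 → 3-byte char #4 = EB B4 9A.
Offset 14: leading byte 0xF0 = 11110000 → 4-byte char #5 = F0 90 81 8C.
Offset 18: leading byte 0xF0 = 11110000 → 4-byte char #6 = F0 9D 95 95.
Offset 22: leading byte 0xF1 = 11110001 → 4-byte char #7 = F1 92 AE A8.
Leading byte 0xF1 = 11110001 matches 11110xxx → 4-byte sequence.
Byte 1: 0xF1 = 11110001, payload 001 (3 bits).
Byte 2: 0x92 = 10010010 (10xxxxxx ✓), payload 010010.
Byte 3: 0xAE = 10101110 (10xxxxxx ✓), payload 101110.
Byte 4: 0xA8 = 10101000 (10xxxxxx ✓), payload 101000.
Concatenate: 001010010101110101000 = 0x52BA8 (21 bits → U+52BA8).

U+52BA8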